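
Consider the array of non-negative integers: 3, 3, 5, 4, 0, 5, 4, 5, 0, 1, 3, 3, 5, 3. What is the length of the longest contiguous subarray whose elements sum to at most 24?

add 3: [3] sum 3, len 1
add 3: [3, 3] sum 6, len 2
add 5: [3, 3, 5] sum 11, len 3
add 4: [3, 3, 5, 4] sum 15, len 4
add 0: [3, 3, 5, 4, 0] sum 15, len 5
add 5: [3, 3, 5, 4, 0, 5] sum 20, len 6
add 4: [3, 3, 5, 4, 0, 5, 4] sum 24, len 7
add 5: [5, 4, 0, 5, 4, 5] sum 23, len 6
add 0: [5, 4, 0, 5, 4, 5, 0] sum 23, len 7
add 1: [5, 4, 0, 5, 4, 5, 0, 1] sum 24, len 8
add 3: [4, 0, 5, 4, 5, 0, 1, 3] sum 22, len 8
add 3: [0, 5, 4, 5, 0, 1, 3, 3] sum 21, len 8
add 5: [4, 5, 0, 1, 3, 3, 5] sum 21, len 7
add 3: [4, 5, 0, 1, 3, 3, 5, 3] sum 24, len 8
Longest length seen: 8.

8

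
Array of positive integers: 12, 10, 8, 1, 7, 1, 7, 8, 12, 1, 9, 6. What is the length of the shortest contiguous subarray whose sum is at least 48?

add 12: running sum 12 < 48
add 10: running sum 22 < 48
add 8: running sum 30 < 48
add 1: running sum 31 < 48
add 7: running sum 38 < 48
add 1: running sum 39 < 48
add 7: running sum 46 < 48
end 7: [12, 10, 8, 1, 7, 1, 7, 8] sum 54, len 8
end 8: [10, 8, 1, 7, 1, 7, 8, 12] sum 54, len 8
end 9: [10, 8, 1, 7, 1, 7, 8, 12, 1] sum 55, len 9
end 10: [8, 1, 7, 1, 7, 8, 12, 1, 9] sum 54, len 9
end 11: [7, 1, 7, 8, 12, 1, 9, 6] sum 51, len 8
Shortest qualifying length: 8.

8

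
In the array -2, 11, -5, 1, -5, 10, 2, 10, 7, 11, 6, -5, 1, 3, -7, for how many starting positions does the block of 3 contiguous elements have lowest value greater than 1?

4

[-2, 11, -5] → min -5
[11, -5, 1] → min -5
[-5, 1, -5] → min -5
[1, -5, 10] → min -5
[-5, 10, 2] → min -5
[10, 2, 10] → min 2  > 1 ✓
[2, 10, 7] → min 2  > 1 ✓
[10, 7, 11] → min 7  > 1 ✓
[7, 11, 6] → min 6  > 1 ✓
[11, 6, -5] → min -5
[6, -5, 1] → min -5
[-5, 1, 3] → min -5
[1, 3, -7] → min -7
4 windows satisfy the condition.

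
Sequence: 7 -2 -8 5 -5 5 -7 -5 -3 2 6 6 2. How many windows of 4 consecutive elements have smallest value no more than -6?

7

(7, -2, -8, 5) → min -8  ≤ -6 ✓
(-2, -8, 5, -5) → min -8  ≤ -6 ✓
(-8, 5, -5, 5) → min -8  ≤ -6 ✓
(5, -5, 5, -7) → min -7  ≤ -6 ✓
(-5, 5, -7, -5) → min -7  ≤ -6 ✓
(5, -7, -5, -3) → min -7  ≤ -6 ✓
(-7, -5, -3, 2) → min -7  ≤ -6 ✓
(-5, -3, 2, 6) → min -5
(-3, 2, 6, 6) → min -3
(2, 6, 6, 2) → min 2
7 windows satisfy the condition.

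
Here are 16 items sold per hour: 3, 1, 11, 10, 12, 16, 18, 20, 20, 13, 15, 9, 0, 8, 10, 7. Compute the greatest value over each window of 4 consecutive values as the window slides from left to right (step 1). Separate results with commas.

11, 12, 16, 18, 20, 20, 20, 20, 20, 15, 15, 10, 10

[3, 1, 11, 10] → max 11
[1, 11, 10, 12] → max 12
[11, 10, 12, 16] → max 16
[10, 12, 16, 18] → max 18
[12, 16, 18, 20] → max 20
[16, 18, 20, 20] → max 20
[18, 20, 20, 13] → max 20
[20, 20, 13, 15] → max 20
[20, 13, 15, 9] → max 20
[13, 15, 9, 0] → max 15
[15, 9, 0, 8] → max 15
[9, 0, 8, 10] → max 10
[0, 8, 10, 7] → max 10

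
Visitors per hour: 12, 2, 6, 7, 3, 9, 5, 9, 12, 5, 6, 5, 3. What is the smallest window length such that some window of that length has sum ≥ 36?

Extend right; whenever the sum reaches 36, record the length and shrink from the left:
add 12: running sum 12 < 36
add 2: running sum 14 < 36
add 6: running sum 20 < 36
add 7: running sum 27 < 36
add 3: running sum 30 < 36
add 9: shortest ending here [12, 2, 6, 7, 3, 9] sum 39, len 6
add 5: shortest ending here [12, 2, 6, 7, 3, 9, 5] sum 44, len 7
add 9: shortest ending here [6, 7, 3, 9, 5, 9] sum 39, len 6
add 12: shortest ending here [3, 9, 5, 9, 12] sum 38, len 5
add 5: shortest ending here [9, 5, 9, 12, 5] sum 40, len 5
add 6: shortest ending here [5, 9, 12, 5, 6] sum 37, len 5
add 5: shortest ending here [9, 12, 5, 6, 5] sum 37, len 5
add 3: shortest ending here [9, 12, 5, 6, 5, 3] sum 40, len 6
Shortest qualifying length: 5.

5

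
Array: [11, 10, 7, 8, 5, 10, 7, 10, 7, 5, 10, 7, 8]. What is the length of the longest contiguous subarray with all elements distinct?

5

add 11: [11] len 1
add 10: [11, 10] len 2
add 7: [11, 10, 7] len 3
add 8: [11, 10, 7, 8] len 4
add 5: [11, 10, 7, 8, 5] len 5
add 10 (repeat 10, move left end past it): [7, 8, 5, 10] len 4
add 7 (repeat 7, move left end past it): [8, 5, 10, 7] len 4
add 10 (repeat 10, move left end past it): [7, 10] len 2
add 7 (repeat 7, move left end past it): [10, 7] len 2
add 5: [10, 7, 5] len 3
add 10 (repeat 10, move left end past it): [7, 5, 10] len 3
add 7 (repeat 7, move left end past it): [5, 10, 7] len 3
add 8: [5, 10, 7, 8] len 4
Longest all-distinct length: 5.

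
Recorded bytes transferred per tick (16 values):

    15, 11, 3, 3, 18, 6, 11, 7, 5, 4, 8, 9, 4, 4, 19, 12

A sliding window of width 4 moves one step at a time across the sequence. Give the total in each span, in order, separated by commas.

15 11 3 3 → sum 32
11 3 3 18 → sum 35
3 3 18 6 → sum 30
3 18 6 11 → sum 38
18 6 11 7 → sum 42
6 11 7 5 → sum 29
11 7 5 4 → sum 27
7 5 4 8 → sum 24
5 4 8 9 → sum 26
4 8 9 4 → sum 25
8 9 4 4 → sum 25
9 4 4 19 → sum 36
4 4 19 12 → sum 39

32, 35, 30, 38, 42, 29, 27, 24, 26, 25, 25, 36, 39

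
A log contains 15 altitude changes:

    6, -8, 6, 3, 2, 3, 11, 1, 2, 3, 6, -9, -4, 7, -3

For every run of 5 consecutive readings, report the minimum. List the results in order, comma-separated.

[6, -8, 6, 3, 2] → min -8
[-8, 6, 3, 2, 3] → min -8
[6, 3, 2, 3, 11] → min 2
[3, 2, 3, 11, 1] → min 1
[2, 3, 11, 1, 2] → min 1
[3, 11, 1, 2, 3] → min 1
[11, 1, 2, 3, 6] → min 1
[1, 2, 3, 6, -9] → min -9
[2, 3, 6, -9, -4] → min -9
[3, 6, -9, -4, 7] → min -9
[6, -9, -4, 7, -3] → min -9

-8, -8, 2, 1, 1, 1, 1, -9, -9, -9, -9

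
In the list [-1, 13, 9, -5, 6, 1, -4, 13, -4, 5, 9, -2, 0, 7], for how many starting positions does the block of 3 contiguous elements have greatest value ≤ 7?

3

[-1, 13, 9] → max 13
[13, 9, -5] → max 13
[9, -5, 6] → max 9
[-5, 6, 1] → max 6  ≤ 7 ✓
[6, 1, -4] → max 6  ≤ 7 ✓
[1, -4, 13] → max 13
[-4, 13, -4] → max 13
[13, -4, 5] → max 13
[-4, 5, 9] → max 9
[5, 9, -2] → max 9
[9, -2, 0] → max 9
[-2, 0, 7] → max 7  ≤ 7 ✓
3 windows satisfy the condition.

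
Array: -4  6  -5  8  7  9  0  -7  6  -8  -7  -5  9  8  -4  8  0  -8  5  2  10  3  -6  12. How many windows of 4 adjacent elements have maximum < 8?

(-4, 6, -5, 8) → max 8
(6, -5, 8, 7) → max 8
(-5, 8, 7, 9) → max 9
(8, 7, 9, 0) → max 9
(7, 9, 0, -7) → max 9
(9, 0, -7, 6) → max 9
(0, -7, 6, -8) → max 6  < 8 ✓
(-7, 6, -8, -7) → max 6  < 8 ✓
(6, -8, -7, -5) → max 6  < 8 ✓
(-8, -7, -5, 9) → max 9
(-7, -5, 9, 8) → max 9
(-5, 9, 8, -4) → max 9
(9, 8, -4, 8) → max 9
(8, -4, 8, 0) → max 8
(-4, 8, 0, -8) → max 8
(8, 0, -8, 5) → max 8
(0, -8, 5, 2) → max 5  < 8 ✓
(-8, 5, 2, 10) → max 10
(5, 2, 10, 3) → max 10
(2, 10, 3, -6) → max 10
(10, 3, -6, 12) → max 12
4 windows satisfy the condition.

4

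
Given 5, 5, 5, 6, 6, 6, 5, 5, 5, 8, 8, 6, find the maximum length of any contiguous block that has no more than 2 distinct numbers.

9

Extend right; when distinct count exceeds 2, shrink from the left:
[5] 1 distinct, len 1
[5, 5] 1 distinct, len 2
[5, 5, 5] 1 distinct, len 3
[5, 5, 5, 6] 2 distinct, len 4
[5, 5, 5, 6, 6] 2 distinct, len 5
[5, 5, 5, 6, 6, 6] 2 distinct, len 6
[5, 5, 5, 6, 6, 6, 5] 2 distinct, len 7
[5, 5, 5, 6, 6, 6, 5, 5] 2 distinct, len 8
[5, 5, 5, 6, 6, 6, 5, 5, 5] 2 distinct, len 9
[5, 5, 5, 8] 2 distinct, len 4
[5, 5, 5, 8, 8] 2 distinct, len 5
[8, 8, 6] 2 distinct, len 3
Longest length with ≤2 distinct: 9.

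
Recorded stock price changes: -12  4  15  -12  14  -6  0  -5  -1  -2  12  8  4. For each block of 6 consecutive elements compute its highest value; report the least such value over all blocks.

(-12, 4, 15, -12, 14, -6) → max 15
(4, 15, -12, 14, -6, 0) → max 15
(15, -12, 14, -6, 0, -5) → max 15
(-12, 14, -6, 0, -5, -1) → max 14
(14, -6, 0, -5, -1, -2) → max 14
(-6, 0, -5, -1, -2, 12) → max 12
(0, -5, -1, -2, 12, 8) → max 12
(-5, -1, -2, 12, 8, 4) → max 12
Least of these is 12.

12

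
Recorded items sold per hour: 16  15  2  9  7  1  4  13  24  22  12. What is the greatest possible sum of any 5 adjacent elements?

75

[16, 15, 2, 9, 7] → sum 49
[15, 2, 9, 7, 1] → sum 34
[2, 9, 7, 1, 4] → sum 23
[9, 7, 1, 4, 13] → sum 34
[7, 1, 4, 13, 24] → sum 49
[1, 4, 13, 24, 22] → sum 64
[4, 13, 24, 22, 12] → sum 75
Greatest of these is 75.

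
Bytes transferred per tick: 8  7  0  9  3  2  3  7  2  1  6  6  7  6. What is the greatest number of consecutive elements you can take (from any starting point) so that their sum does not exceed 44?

10

→ 8: sum 8, len 1
→ 7: sum 15, len 2
→ 0: sum 15, len 3
→ 9: sum 24, len 4
→ 3: sum 27, len 5
→ 2: sum 29, len 6
→ 3: sum 32, len 7
→ 7: sum 39, len 8
→ 2: sum 41, len 9
→ 1: sum 42, len 10
→ 6 (dropped 8): sum 40, len 10
→ 6 (dropped 7): sum 39, len 10
→ 7 (dropped 0, 9): sum 37, len 9
→ 6: sum 43, len 10
Longest length seen: 10.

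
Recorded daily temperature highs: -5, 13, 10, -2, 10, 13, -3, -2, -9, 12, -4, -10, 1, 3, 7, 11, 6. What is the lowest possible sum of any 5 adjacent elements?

(-5, 13, 10, -2, 10) → sum 26
(13, 10, -2, 10, 13) → sum 44
(10, -2, 10, 13, -3) → sum 28
(-2, 10, 13, -3, -2) → sum 16
(10, 13, -3, -2, -9) → sum 9
(13, -3, -2, -9, 12) → sum 11
(-3, -2, -9, 12, -4) → sum -6
(-2, -9, 12, -4, -10) → sum -13
(-9, 12, -4, -10, 1) → sum -10
(12, -4, -10, 1, 3) → sum 2
(-4, -10, 1, 3, 7) → sum -3
(-10, 1, 3, 7, 11) → sum 12
(1, 3, 7, 11, 6) → sum 28
Lowest of these is -13.

-13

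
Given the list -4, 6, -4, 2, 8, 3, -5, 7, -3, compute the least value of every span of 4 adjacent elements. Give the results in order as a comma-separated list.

-4, -4, -4, -5, -5, -5

[-4, 6, -4, 2] → min -4
[6, -4, 2, 8] → min -4
[-4, 2, 8, 3] → min -4
[2, 8, 3, -5] → min -5
[8, 3, -5, 7] → min -5
[3, -5, 7, -3] → min -5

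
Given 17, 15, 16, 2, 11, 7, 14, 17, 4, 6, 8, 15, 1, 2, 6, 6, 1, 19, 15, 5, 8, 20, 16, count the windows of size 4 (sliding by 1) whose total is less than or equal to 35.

[17, 15, 16, 2] → sum 50
[15, 16, 2, 11] → sum 44
[16, 2, 11, 7] → sum 36
[2, 11, 7, 14] → sum 34  ≤ 35 ✓
[11, 7, 14, 17] → sum 49
[7, 14, 17, 4] → sum 42
[14, 17, 4, 6] → sum 41
[17, 4, 6, 8] → sum 35  ≤ 35 ✓
[4, 6, 8, 15] → sum 33  ≤ 35 ✓
[6, 8, 15, 1] → sum 30  ≤ 35 ✓
[8, 15, 1, 2] → sum 26  ≤ 35 ✓
[15, 1, 2, 6] → sum 24  ≤ 35 ✓
[1, 2, 6, 6] → sum 15  ≤ 35 ✓
[2, 6, 6, 1] → sum 15  ≤ 35 ✓
[6, 6, 1, 19] → sum 32  ≤ 35 ✓
[6, 1, 19, 15] → sum 41
[1, 19, 15, 5] → sum 40
[19, 15, 5, 8] → sum 47
[15, 5, 8, 20] → sum 48
[5, 8, 20, 16] → sum 49
9 windows satisfy the condition.

9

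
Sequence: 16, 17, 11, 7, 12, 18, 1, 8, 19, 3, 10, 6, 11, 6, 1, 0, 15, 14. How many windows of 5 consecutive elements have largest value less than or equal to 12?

3

[16, 17, 11, 7, 12] → max 17
[17, 11, 7, 12, 18] → max 18
[11, 7, 12, 18, 1] → max 18
[7, 12, 18, 1, 8] → max 18
[12, 18, 1, 8, 19] → max 19
[18, 1, 8, 19, 3] → max 19
[1, 8, 19, 3, 10] → max 19
[8, 19, 3, 10, 6] → max 19
[19, 3, 10, 6, 11] → max 19
[3, 10, 6, 11, 6] → max 11  ≤ 12 ✓
[10, 6, 11, 6, 1] → max 11  ≤ 12 ✓
[6, 11, 6, 1, 0] → max 11  ≤ 12 ✓
[11, 6, 1, 0, 15] → max 15
[6, 1, 0, 15, 14] → max 15
3 windows satisfy the condition.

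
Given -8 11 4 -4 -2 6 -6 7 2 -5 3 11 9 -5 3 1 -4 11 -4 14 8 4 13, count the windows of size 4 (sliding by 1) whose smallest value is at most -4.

-8 11 4 -4 → min -8  ≤ -4 ✓
11 4 -4 -2 → min -4  ≤ -4 ✓
4 -4 -2 6 → min -4  ≤ -4 ✓
-4 -2 6 -6 → min -6  ≤ -4 ✓
-2 6 -6 7 → min -6  ≤ -4 ✓
6 -6 7 2 → min -6  ≤ -4 ✓
-6 7 2 -5 → min -6  ≤ -4 ✓
7 2 -5 3 → min -5  ≤ -4 ✓
2 -5 3 11 → min -5  ≤ -4 ✓
-5 3 11 9 → min -5  ≤ -4 ✓
3 11 9 -5 → min -5  ≤ -4 ✓
11 9 -5 3 → min -5  ≤ -4 ✓
9 -5 3 1 → min -5  ≤ -4 ✓
-5 3 1 -4 → min -5  ≤ -4 ✓
3 1 -4 11 → min -4  ≤ -4 ✓
1 -4 11 -4 → min -4  ≤ -4 ✓
-4 11 -4 14 → min -4  ≤ -4 ✓
11 -4 14 8 → min -4  ≤ -4 ✓
-4 14 8 4 → min -4  ≤ -4 ✓
14 8 4 13 → min 4
19 windows satisfy the condition.

19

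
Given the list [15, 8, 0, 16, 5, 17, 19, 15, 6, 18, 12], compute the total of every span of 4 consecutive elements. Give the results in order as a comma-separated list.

15 8 0 16 → sum 39
8 0 16 5 → sum 29
0 16 5 17 → sum 38
16 5 17 19 → sum 57
5 17 19 15 → sum 56
17 19 15 6 → sum 57
19 15 6 18 → sum 58
15 6 18 12 → sum 51

39, 29, 38, 57, 56, 57, 58, 51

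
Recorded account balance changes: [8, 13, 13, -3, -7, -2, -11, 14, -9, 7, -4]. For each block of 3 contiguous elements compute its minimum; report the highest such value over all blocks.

8

8 13 13 → min 8
13 13 -3 → min -3
13 -3 -7 → min -7
-3 -7 -2 → min -7
-7 -2 -11 → min -11
-2 -11 14 → min -11
-11 14 -9 → min -11
14 -9 7 → min -9
-9 7 -4 → min -9
Highest of these is 8.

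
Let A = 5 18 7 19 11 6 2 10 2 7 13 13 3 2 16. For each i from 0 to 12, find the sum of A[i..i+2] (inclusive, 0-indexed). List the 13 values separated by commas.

30, 44, 37, 36, 19, 18, 14, 19, 22, 33, 29, 18, 21

(5, 18, 7) → sum 30
(18, 7, 19) → sum 44
(7, 19, 11) → sum 37
(19, 11, 6) → sum 36
(11, 6, 2) → sum 19
(6, 2, 10) → sum 18
(2, 10, 2) → sum 14
(10, 2, 7) → sum 19
(2, 7, 13) → sum 22
(7, 13, 13) → sum 33
(13, 13, 3) → sum 29
(13, 3, 2) → sum 18
(3, 2, 16) → sum 21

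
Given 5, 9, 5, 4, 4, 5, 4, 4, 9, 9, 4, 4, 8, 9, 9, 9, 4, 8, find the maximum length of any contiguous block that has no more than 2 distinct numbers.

Extend right; when distinct count exceeds 2, shrink from the left:
add 5: window [5] (1 distinct), len 1
add 9: window [5, 9] (2 distinct), len 2
add 5: window [5, 9, 5] (2 distinct), len 3
add 4: window [5, 4] (2 distinct), len 2
add 4: window [5, 4, 4] (2 distinct), len 3
add 5: window [5, 4, 4, 5] (2 distinct), len 4
add 4: window [5, 4, 4, 5, 4] (2 distinct), len 5
add 4: window [5, 4, 4, 5, 4, 4] (2 distinct), len 6
add 9: window [4, 4, 9] (2 distinct), len 3
add 9: window [4, 4, 9, 9] (2 distinct), len 4
add 4: window [4, 4, 9, 9, 4] (2 distinct), len 5
add 4: window [4, 4, 9, 9, 4, 4] (2 distinct), len 6
add 8: window [4, 4, 8] (2 distinct), len 3
add 9: window [8, 9] (2 distinct), len 2
add 9: window [8, 9, 9] (2 distinct), len 3
add 9: window [8, 9, 9, 9] (2 distinct), len 4
add 4: window [9, 9, 9, 4] (2 distinct), len 4
add 8: window [4, 8] (2 distinct), len 2
Longest length with ≤2 distinct: 6.

6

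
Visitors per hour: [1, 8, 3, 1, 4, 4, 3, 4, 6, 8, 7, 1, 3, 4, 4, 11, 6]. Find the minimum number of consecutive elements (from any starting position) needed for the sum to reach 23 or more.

add 1: running sum 1 < 23
add 8: running sum 9 < 23
add 3: running sum 12 < 23
add 1: running sum 13 < 23
add 4: running sum 17 < 23
add 4: running sum 21 < 23
add 3: shortest ending here [8, 3, 1, 4, 4, 3] sum 23, len 6
add 4: shortest ending here [8, 3, 1, 4, 4, 3, 4] sum 27, len 7
add 6: shortest ending here [3, 1, 4, 4, 3, 4, 6] sum 25, len 7
add 8: shortest ending here [4, 3, 4, 6, 8] sum 25, len 5
add 7: shortest ending here [4, 6, 8, 7] sum 25, len 4
add 1: shortest ending here [4, 6, 8, 7, 1] sum 26, len 5
add 3: shortest ending here [6, 8, 7, 1, 3] sum 25, len 5
add 4: shortest ending here [8, 7, 1, 3, 4] sum 23, len 5
add 4: shortest ending here [8, 7, 1, 3, 4, 4] sum 27, len 6
add 11: shortest ending here [1, 3, 4, 4, 11] sum 23, len 5
add 6: shortest ending here [4, 4, 11, 6] sum 25, len 4
Shortest qualifying length: 4.

4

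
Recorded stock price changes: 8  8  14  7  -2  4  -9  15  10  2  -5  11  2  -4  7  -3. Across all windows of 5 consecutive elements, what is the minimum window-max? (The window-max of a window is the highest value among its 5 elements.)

8 8 14 7 -2 → max 14
8 14 7 -2 4 → max 14
14 7 -2 4 -9 → max 14
7 -2 4 -9 15 → max 15
-2 4 -9 15 10 → max 15
4 -9 15 10 2 → max 15
-9 15 10 2 -5 → max 15
15 10 2 -5 11 → max 15
10 2 -5 11 2 → max 11
2 -5 11 2 -4 → max 11
-5 11 2 -4 7 → max 11
11 2 -4 7 -3 → max 11
Minimum of these is 11.

11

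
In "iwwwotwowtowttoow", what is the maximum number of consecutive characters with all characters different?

[i] len 1
[i, w] len 2
[w] len 1
[w] len 1
[w, o] len 2
[w, o, t] len 3
[o, t, w] len 3
[t, w, o] len 3
[o, w] len 2
[o, w, t] len 3
[w, t, o] len 3
[t, o, w] len 3
[o, w, t] len 3
[t] len 1
[t, o] len 2
[o] len 1
[o, w] len 2
Longest all-distinct length: 3.

3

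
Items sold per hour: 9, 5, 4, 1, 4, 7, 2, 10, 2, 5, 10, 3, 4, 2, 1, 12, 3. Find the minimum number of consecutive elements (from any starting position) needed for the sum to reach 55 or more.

add 9: running sum 9 < 55
add 5: running sum 14 < 55
add 4: running sum 18 < 55
add 1: running sum 19 < 55
add 4: running sum 23 < 55
add 7: running sum 30 < 55
add 2: running sum 32 < 55
add 10: running sum 42 < 55
add 2: running sum 44 < 55
add 5: running sum 49 < 55
add 10: shortest ending here [9, 5, 4, 1, 4, 7, 2, 10, 2, 5, 10] sum 59, len 11
add 3: shortest ending here [9, 5, 4, 1, 4, 7, 2, 10, 2, 5, 10, 3] sum 62, len 12
add 4: shortest ending here [5, 4, 1, 4, 7, 2, 10, 2, 5, 10, 3, 4] sum 57, len 12
add 2: shortest ending here [5, 4, 1, 4, 7, 2, 10, 2, 5, 10, 3, 4, 2] sum 59, len 13
add 1: shortest ending here [4, 1, 4, 7, 2, 10, 2, 5, 10, 3, 4, 2, 1] sum 55, len 13
add 12: shortest ending here [7, 2, 10, 2, 5, 10, 3, 4, 2, 1, 12] sum 58, len 11
add 3: shortest ending here [7, 2, 10, 2, 5, 10, 3, 4, 2, 1, 12, 3] sum 61, len 12
Shortest qualifying length: 11.

11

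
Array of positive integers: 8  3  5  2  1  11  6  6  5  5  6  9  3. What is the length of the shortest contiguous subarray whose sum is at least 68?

Extend right; whenever the sum reaches 68, record the length and shrink from the left:
add 8: running sum 8 < 68
add 3: running sum 11 < 68
add 5: running sum 16 < 68
add 2: running sum 18 < 68
add 1: running sum 19 < 68
add 11: running sum 30 < 68
add 6: running sum 36 < 68
add 6: running sum 42 < 68
add 5: running sum 47 < 68
add 5: running sum 52 < 68
add 6: running sum 58 < 68
add 9: running sum 67 < 68
end 12: [8, 3, 5, 2, 1, 11, 6, 6, 5, 5, 6, 9, 3] sum 70, len 13
Shortest qualifying length: 13.

13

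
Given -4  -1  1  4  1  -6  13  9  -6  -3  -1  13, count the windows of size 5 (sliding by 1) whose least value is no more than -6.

7

-4 -1 1 4 1 → min -4
-1 1 4 1 -6 → min -6  ≤ -6 ✓
1 4 1 -6 13 → min -6  ≤ -6 ✓
4 1 -6 13 9 → min -6  ≤ -6 ✓
1 -6 13 9 -6 → min -6  ≤ -6 ✓
-6 13 9 -6 -3 → min -6  ≤ -6 ✓
13 9 -6 -3 -1 → min -6  ≤ -6 ✓
9 -6 -3 -1 13 → min -6  ≤ -6 ✓
7 windows satisfy the condition.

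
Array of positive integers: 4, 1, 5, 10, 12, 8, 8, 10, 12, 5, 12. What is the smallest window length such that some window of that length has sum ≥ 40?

Extend right; whenever the sum reaches 40, record the length and shrink from the left:
add 4: running sum 4 < 40
add 1: running sum 5 < 40
add 5: running sum 10 < 40
add 10: running sum 20 < 40
add 12: running sum 32 < 40
end 5: [4, 1, 5, 10, 12, 8] sum 40, len 6
end 6: [5, 10, 12, 8, 8] sum 43, len 5
end 7: [10, 12, 8, 8, 10] sum 48, len 5
end 8: [12, 8, 8, 10, 12] sum 50, len 5
end 9: [8, 8, 10, 12, 5] sum 43, len 5
end 10: [8, 10, 12, 5, 12] sum 47, len 5
Shortest qualifying length: 5.

5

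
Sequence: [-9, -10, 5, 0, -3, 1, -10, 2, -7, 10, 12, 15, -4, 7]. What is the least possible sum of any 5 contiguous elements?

-9 -10 5 0 -3 → sum -17
-10 5 0 -3 1 → sum -7
5 0 -3 1 -10 → sum -7
0 -3 1 -10 2 → sum -10
-3 1 -10 2 -7 → sum -17
1 -10 2 -7 10 → sum -4
-10 2 -7 10 12 → sum 7
2 -7 10 12 15 → sum 32
-7 10 12 15 -4 → sum 26
10 12 15 -4 7 → sum 40
Least of these is -17.

-17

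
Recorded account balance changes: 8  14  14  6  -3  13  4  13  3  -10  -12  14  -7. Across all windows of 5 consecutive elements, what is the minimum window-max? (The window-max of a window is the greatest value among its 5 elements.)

13

[8, 14, 14, 6, -3] → max 14
[14, 14, 6, -3, 13] → max 14
[14, 6, -3, 13, 4] → max 14
[6, -3, 13, 4, 13] → max 13
[-3, 13, 4, 13, 3] → max 13
[13, 4, 13, 3, -10] → max 13
[4, 13, 3, -10, -12] → max 13
[13, 3, -10, -12, 14] → max 14
[3, -10, -12, 14, -7] → max 14
Minimum of these is 13.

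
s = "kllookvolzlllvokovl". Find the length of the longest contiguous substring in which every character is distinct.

5

add k: [k] len 1
add l: [k, l] len 2
add l (repeat l, move left end past it): [l] len 1
add o: [l, o] len 2
add o (repeat o, move left end past it): [o] len 1
add k: [o, k] len 2
add v: [o, k, v] len 3
add o (repeat o, move left end past it): [k, v, o] len 3
add l: [k, v, o, l] len 4
add z: [k, v, o, l, z] len 5
add l (repeat l, move left end past it): [z, l] len 2
add l (repeat l, move left end past it): [l] len 1
add l (repeat l, move left end past it): [l] len 1
add v: [l, v] len 2
add o: [l, v, o] len 3
add k: [l, v, o, k] len 4
add o (repeat o, move left end past it): [k, o] len 2
add v: [k, o, v] len 3
add l: [k, o, v, l] len 4
Longest all-distinct length: 5.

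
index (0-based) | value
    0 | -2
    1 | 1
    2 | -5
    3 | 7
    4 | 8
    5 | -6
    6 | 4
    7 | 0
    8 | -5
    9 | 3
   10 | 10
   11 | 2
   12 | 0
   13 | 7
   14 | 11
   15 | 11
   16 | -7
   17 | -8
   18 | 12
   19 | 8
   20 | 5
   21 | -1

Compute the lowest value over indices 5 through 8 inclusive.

Elements at indices 5..8: -6, 4, 0, -5
min(-6, 4, 0, -5) = -6

-6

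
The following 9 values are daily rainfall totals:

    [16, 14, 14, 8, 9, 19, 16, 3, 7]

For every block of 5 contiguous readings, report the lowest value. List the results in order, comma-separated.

8, 8, 8, 3, 3

16 14 14 8 9 → min 8
14 14 8 9 19 → min 8
14 8 9 19 16 → min 8
8 9 19 16 3 → min 3
9 19 16 3 7 → min 3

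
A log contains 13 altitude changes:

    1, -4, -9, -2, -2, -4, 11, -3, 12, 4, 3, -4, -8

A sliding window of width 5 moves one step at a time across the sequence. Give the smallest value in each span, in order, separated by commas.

Sliding a size-5 window across the 13 values:
[1, -4, -9, -2, -2] → min -9
[-4, -9, -2, -2, -4] → min -9
[-9, -2, -2, -4, 11] → min -9
[-2, -2, -4, 11, -3] → min -4
[-2, -4, 11, -3, 12] → min -4
[-4, 11, -3, 12, 4] → min -4
[11, -3, 12, 4, 3] → min -3
[-3, 12, 4, 3, -4] → min -4
[12, 4, 3, -4, -8] → min -8

-9, -9, -9, -4, -4, -4, -3, -4, -8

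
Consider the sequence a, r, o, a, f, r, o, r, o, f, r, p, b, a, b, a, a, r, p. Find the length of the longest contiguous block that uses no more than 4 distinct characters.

11

[a] 1 distinct, len 1
[a, r] 2 distinct, len 2
[a, r, o] 3 distinct, len 3
[a, r, o, a] 3 distinct, len 4
[a, r, o, a, f] 4 distinct, len 5
[a, r, o, a, f, r] 4 distinct, len 6
[a, r, o, a, f, r, o] 4 distinct, len 7
[a, r, o, a, f, r, o, r] 4 distinct, len 8
[a, r, o, a, f, r, o, r, o] 4 distinct, len 9
[a, r, o, a, f, r, o, r, o, f] 4 distinct, len 10
[a, r, o, a, f, r, o, r, o, f, r] 4 distinct, len 11
[f, r, o, r, o, f, r, p] 4 distinct, len 8
[f, r, p, b] 4 distinct, len 4
[r, p, b, a] 4 distinct, len 4
[r, p, b, a, b] 4 distinct, len 5
[r, p, b, a, b, a] 4 distinct, len 6
[r, p, b, a, b, a, a] 4 distinct, len 7
[r, p, b, a, b, a, a, r] 4 distinct, len 8
[r, p, b, a, b, a, a, r, p] 4 distinct, len 9
Longest length with ≤4 distinct: 11.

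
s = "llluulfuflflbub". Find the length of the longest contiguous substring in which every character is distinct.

4

add l: [l] len 1
add l (repeat l, move left end past it): [l] len 1
add l (repeat l, move left end past it): [l] len 1
add u: [l, u] len 2
add u (repeat u, move left end past it): [u] len 1
add l: [u, l] len 2
add f: [u, l, f] len 3
add u (repeat u, move left end past it): [l, f, u] len 3
add f (repeat f, move left end past it): [u, f] len 2
add l: [u, f, l] len 3
add f (repeat f, move left end past it): [l, f] len 2
add l (repeat l, move left end past it): [f, l] len 2
add b: [f, l, b] len 3
add u: [f, l, b, u] len 4
add b (repeat b, move left end past it): [u, b] len 2
Longest all-distinct length: 4.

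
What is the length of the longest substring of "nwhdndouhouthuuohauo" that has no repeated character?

add n: [n] len 1
add w: [n, w] len 2
add h: [n, w, h] len 3
add d: [n, w, h, d] len 4
add n (repeat n, move left end past it): [w, h, d, n] len 4
add d (repeat d, move left end past it): [n, d] len 2
add o: [n, d, o] len 3
add u: [n, d, o, u] len 4
add h: [n, d, o, u, h] len 5
add o (repeat o, move left end past it): [u, h, o] len 3
add u (repeat u, move left end past it): [h, o, u] len 3
add t: [h, o, u, t] len 4
add h (repeat h, move left end past it): [o, u, t, h] len 4
add u (repeat u, move left end past it): [t, h, u] len 3
add u (repeat u, move left end past it): [u] len 1
add o: [u, o] len 2
add h: [u, o, h] len 3
add a: [u, o, h, a] len 4
add u (repeat u, move left end past it): [o, h, a, u] len 4
add o (repeat o, move left end past it): [h, a, u, o] len 4
Longest all-distinct length: 5.

5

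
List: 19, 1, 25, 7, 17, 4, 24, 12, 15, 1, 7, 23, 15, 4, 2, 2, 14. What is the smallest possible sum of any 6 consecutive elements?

52

19 1 25 7 17 4 → sum 73
1 25 7 17 4 24 → sum 78
25 7 17 4 24 12 → sum 89
7 17 4 24 12 15 → sum 79
17 4 24 12 15 1 → sum 73
4 24 12 15 1 7 → sum 63
24 12 15 1 7 23 → sum 82
12 15 1 7 23 15 → sum 73
15 1 7 23 15 4 → sum 65
1 7 23 15 4 2 → sum 52
7 23 15 4 2 2 → sum 53
23 15 4 2 2 14 → sum 60
Smallest of these is 52.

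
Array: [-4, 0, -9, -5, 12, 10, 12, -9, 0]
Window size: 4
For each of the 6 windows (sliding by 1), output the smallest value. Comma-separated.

-9, -9, -9, -5, -9, -9

Sliding a size-4 window across the 9 values:
-4 0 -9 -5 → min -9
0 -9 -5 12 → min -9
-9 -5 12 10 → min -9
-5 12 10 12 → min -5
12 10 12 -9 → min -9
10 12 -9 0 → min -9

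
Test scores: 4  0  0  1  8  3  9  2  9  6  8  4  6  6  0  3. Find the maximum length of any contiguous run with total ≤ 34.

8

Extend to the right; shrink from the left whenever the sum exceeds 34:
→ 4: sum 4, len 1
→ 0: sum 4, len 2
→ 0: sum 4, len 3
→ 1: sum 5, len 4
→ 8: sum 13, len 5
→ 3: sum 16, len 6
→ 9: sum 25, len 7
→ 2: sum 27, len 8
→ 9 (dropped 4): sum 32, len 8
→ 6 (dropped 0, 0, 1, 8): sum 29, len 5
→ 8 (dropped 3): sum 34, len 5
→ 4 (dropped 9): sum 29, len 5
→ 6 (dropped 2): sum 33, len 5
→ 6 (dropped 9): sum 30, len 5
→ 0: sum 30, len 6
→ 3: sum 33, len 7
Longest length seen: 8.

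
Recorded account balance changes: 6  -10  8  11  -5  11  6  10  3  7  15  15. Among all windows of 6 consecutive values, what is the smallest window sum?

(6, -10, 8, 11, -5, 11) → sum 21
(-10, 8, 11, -5, 11, 6) → sum 21
(8, 11, -5, 11, 6, 10) → sum 41
(11, -5, 11, 6, 10, 3) → sum 36
(-5, 11, 6, 10, 3, 7) → sum 32
(11, 6, 10, 3, 7, 15) → sum 52
(6, 10, 3, 7, 15, 15) → sum 56
Smallest of these is 21.

21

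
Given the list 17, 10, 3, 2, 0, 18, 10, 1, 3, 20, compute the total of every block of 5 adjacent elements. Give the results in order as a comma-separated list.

32, 33, 33, 31, 32, 52

[17, 10, 3, 2, 0] → sum 32
[10, 3, 2, 0, 18] → sum 33
[3, 2, 0, 18, 10] → sum 33
[2, 0, 18, 10, 1] → sum 31
[0, 18, 10, 1, 3] → sum 32
[18, 10, 1, 3, 20] → sum 52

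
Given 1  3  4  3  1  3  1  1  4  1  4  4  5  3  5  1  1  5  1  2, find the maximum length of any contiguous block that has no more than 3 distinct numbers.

add 1: window [1] (1 distinct), len 1
add 3: window [1, 3] (2 distinct), len 2
add 4: window [1, 3, 4] (3 distinct), len 3
add 3: window [1, 3, 4, 3] (3 distinct), len 4
add 1: window [1, 3, 4, 3, 1] (3 distinct), len 5
add 3: window [1, 3, 4, 3, 1, 3] (3 distinct), len 6
add 1: window [1, 3, 4, 3, 1, 3, 1] (3 distinct), len 7
add 1: window [1, 3, 4, 3, 1, 3, 1, 1] (3 distinct), len 8
add 4: window [1, 3, 4, 3, 1, 3, 1, 1, 4] (3 distinct), len 9
add 1: window [1, 3, 4, 3, 1, 3, 1, 1, 4, 1] (3 distinct), len 10
add 4: window [1, 3, 4, 3, 1, 3, 1, 1, 4, 1, 4] (3 distinct), len 11
add 4: window [1, 3, 4, 3, 1, 3, 1, 1, 4, 1, 4, 4] (3 distinct), len 12
add 5: window [1, 1, 4, 1, 4, 4, 5] (3 distinct), len 7
add 3: window [4, 4, 5, 3] (3 distinct), len 4
add 5: window [4, 4, 5, 3, 5] (3 distinct), len 5
add 1: window [5, 3, 5, 1] (3 distinct), len 4
add 1: window [5, 3, 5, 1, 1] (3 distinct), len 5
add 5: window [5, 3, 5, 1, 1, 5] (3 distinct), len 6
add 1: window [5, 3, 5, 1, 1, 5, 1] (3 distinct), len 7
add 2: window [5, 1, 1, 5, 1, 2] (3 distinct), len 6
Longest length with ≤3 distinct: 12.

12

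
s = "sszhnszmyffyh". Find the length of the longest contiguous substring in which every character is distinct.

add s: [s] len 1
add s (repeat s, move left end past it): [s] len 1
add z: [s, z] len 2
add h: [s, z, h] len 3
add n: [s, z, h, n] len 4
add s (repeat s, move left end past it): [z, h, n, s] len 4
add z (repeat z, move left end past it): [h, n, s, z] len 4
add m: [h, n, s, z, m] len 5
add y: [h, n, s, z, m, y] len 6
add f: [h, n, s, z, m, y, f] len 7
add f (repeat f, move left end past it): [f] len 1
add y: [f, y] len 2
add h: [f, y, h] len 3
Longest all-distinct length: 7.

7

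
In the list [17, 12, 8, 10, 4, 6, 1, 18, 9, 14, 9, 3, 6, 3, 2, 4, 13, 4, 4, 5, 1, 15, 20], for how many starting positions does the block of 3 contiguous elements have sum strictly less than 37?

(17, 12, 8) → sum 37
(12, 8, 10) → sum 30  < 37 ✓
(8, 10, 4) → sum 22  < 37 ✓
(10, 4, 6) → sum 20  < 37 ✓
(4, 6, 1) → sum 11  < 37 ✓
(6, 1, 18) → sum 25  < 37 ✓
(1, 18, 9) → sum 28  < 37 ✓
(18, 9, 14) → sum 41
(9, 14, 9) → sum 32  < 37 ✓
(14, 9, 3) → sum 26  < 37 ✓
(9, 3, 6) → sum 18  < 37 ✓
(3, 6, 3) → sum 12  < 37 ✓
(6, 3, 2) → sum 11  < 37 ✓
(3, 2, 4) → sum 9  < 37 ✓
(2, 4, 13) → sum 19  < 37 ✓
(4, 13, 4) → sum 21  < 37 ✓
(13, 4, 4) → sum 21  < 37 ✓
(4, 4, 5) → sum 13  < 37 ✓
(4, 5, 1) → sum 10  < 37 ✓
(5, 1, 15) → sum 21  < 37 ✓
(1, 15, 20) → sum 36  < 37 ✓
19 windows satisfy the condition.

19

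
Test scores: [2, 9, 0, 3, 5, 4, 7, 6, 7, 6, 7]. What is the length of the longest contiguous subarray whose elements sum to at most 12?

→ 2: sum 2, len 1
→ 9: sum 11, len 2
→ 0: sum 11, len 3
→ 3 (dropped 2): sum 12, len 3
→ 5 (dropped 9): sum 8, len 3
→ 4: sum 12, len 4
→ 7 (dropped 0, 3, 5): sum 11, len 2
→ 6 (dropped 4, 7): sum 6, len 1
→ 7 (dropped 6): sum 7, len 1
→ 6 (dropped 7): sum 6, len 1
→ 7 (dropped 6): sum 7, len 1
Longest length seen: 4.

4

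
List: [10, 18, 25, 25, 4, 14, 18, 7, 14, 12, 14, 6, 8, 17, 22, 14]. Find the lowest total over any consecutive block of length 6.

61

10 18 25 25 4 14 → sum 96
18 25 25 4 14 18 → sum 104
25 25 4 14 18 7 → sum 93
25 4 14 18 7 14 → sum 82
4 14 18 7 14 12 → sum 69
14 18 7 14 12 14 → sum 79
18 7 14 12 14 6 → sum 71
7 14 12 14 6 8 → sum 61
14 12 14 6 8 17 → sum 71
12 14 6 8 17 22 → sum 79
14 6 8 17 22 14 → sum 81
Lowest of these is 61.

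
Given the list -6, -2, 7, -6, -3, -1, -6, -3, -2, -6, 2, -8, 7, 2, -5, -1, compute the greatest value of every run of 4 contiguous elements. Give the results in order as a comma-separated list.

7, 7, 7, -1, -1, -1, -2, 2, 2, 7, 7, 7, 7

Sliding a size-4 window across the 16 values:
-6 -2 7 -6 → max 7
-2 7 -6 -3 → max 7
7 -6 -3 -1 → max 7
-6 -3 -1 -6 → max -1
-3 -1 -6 -3 → max -1
-1 -6 -3 -2 → max -1
-6 -3 -2 -6 → max -2
-3 -2 -6 2 → max 2
-2 -6 2 -8 → max 2
-6 2 -8 7 → max 7
2 -8 7 2 → max 7
-8 7 2 -5 → max 7
7 2 -5 -1 → max 7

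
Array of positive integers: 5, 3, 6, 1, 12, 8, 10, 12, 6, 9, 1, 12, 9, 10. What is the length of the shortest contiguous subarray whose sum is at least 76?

9

add 5: running sum 5 < 76
add 3: running sum 8 < 76
add 6: running sum 14 < 76
add 1: running sum 15 < 76
add 12: running sum 27 < 76
add 8: running sum 35 < 76
add 10: running sum 45 < 76
add 12: running sum 57 < 76
add 6: running sum 63 < 76
add 9: running sum 72 < 76
add 1: running sum 73 < 76
end 11: [6, 1, 12, 8, 10, 12, 6, 9, 1, 12] sum 77, len 10
end 12: [12, 8, 10, 12, 6, 9, 1, 12, 9] sum 79, len 9
end 13: [8, 10, 12, 6, 9, 1, 12, 9, 10] sum 77, len 9
Shortest qualifying length: 9.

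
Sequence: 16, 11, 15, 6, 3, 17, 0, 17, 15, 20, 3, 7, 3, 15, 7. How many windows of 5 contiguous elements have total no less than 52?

5

(16, 11, 15, 6, 3) → sum 51
(11, 15, 6, 3, 17) → sum 52  ≥ 52 ✓
(15, 6, 3, 17, 0) → sum 41
(6, 3, 17, 0, 17) → sum 43
(3, 17, 0, 17, 15) → sum 52  ≥ 52 ✓
(17, 0, 17, 15, 20) → sum 69  ≥ 52 ✓
(0, 17, 15, 20, 3) → sum 55  ≥ 52 ✓
(17, 15, 20, 3, 7) → sum 62  ≥ 52 ✓
(15, 20, 3, 7, 3) → sum 48
(20, 3, 7, 3, 15) → sum 48
(3, 7, 3, 15, 7) → sum 35
5 windows satisfy the condition.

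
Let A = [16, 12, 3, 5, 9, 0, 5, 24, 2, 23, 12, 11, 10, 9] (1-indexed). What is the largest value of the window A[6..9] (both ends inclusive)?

24

Elements at indices 6..9: 0, 5, 24, 2
max(0, 5, 24, 2) = 24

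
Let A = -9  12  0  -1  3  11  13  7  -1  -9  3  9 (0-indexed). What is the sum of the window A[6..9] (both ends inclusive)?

Elements at indices 6..9: 13, 7, -1, -9
sum(13, 7, -1, -9) = 10

10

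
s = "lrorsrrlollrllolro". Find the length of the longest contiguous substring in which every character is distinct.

3

add l: [l] len 1
add r: [l, r] len 2
add o: [l, r, o] len 3
add r (repeat r, move left end past it): [o, r] len 2
add s: [o, r, s] len 3
add r (repeat r, move left end past it): [s, r] len 2
add r (repeat r, move left end past it): [r] len 1
add l: [r, l] len 2
add o: [r, l, o] len 3
add l (repeat l, move left end past it): [o, l] len 2
add l (repeat l, move left end past it): [l] len 1
add r: [l, r] len 2
add l (repeat l, move left end past it): [r, l] len 2
add l (repeat l, move left end past it): [l] len 1
add o: [l, o] len 2
add l (repeat l, move left end past it): [o, l] len 2
add r: [o, l, r] len 3
add o (repeat o, move left end past it): [l, r, o] len 3
Longest all-distinct length: 3.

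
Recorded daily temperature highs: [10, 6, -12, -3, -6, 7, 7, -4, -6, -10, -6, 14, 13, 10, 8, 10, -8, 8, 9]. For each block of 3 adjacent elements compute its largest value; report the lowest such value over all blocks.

10 6 -12 → max 10
6 -12 -3 → max 6
-12 -3 -6 → max -3
-3 -6 7 → max 7
-6 7 7 → max 7
7 7 -4 → max 7
7 -4 -6 → max 7
-4 -6 -10 → max -4
-6 -10 -6 → max -6
-10 -6 14 → max 14
-6 14 13 → max 14
14 13 10 → max 14
13 10 8 → max 13
10 8 10 → max 10
8 10 -8 → max 10
10 -8 8 → max 10
-8 8 9 → max 9
Lowest of these is -6.

-6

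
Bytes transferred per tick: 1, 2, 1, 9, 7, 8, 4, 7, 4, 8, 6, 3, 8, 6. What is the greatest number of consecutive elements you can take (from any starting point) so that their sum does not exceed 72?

→ 1: sum 1, len 1
→ 2: sum 3, len 2
→ 1: sum 4, len 3
→ 9: sum 13, len 4
→ 7: sum 20, len 5
→ 8: sum 28, len 6
→ 4: sum 32, len 7
→ 7: sum 39, len 8
→ 4: sum 43, len 9
→ 8: sum 51, len 10
→ 6: sum 57, len 11
→ 3: sum 60, len 12
→ 8: sum 68, len 13
→ 6 (dropped 1, 2): sum 71, len 12
Longest length seen: 13.

13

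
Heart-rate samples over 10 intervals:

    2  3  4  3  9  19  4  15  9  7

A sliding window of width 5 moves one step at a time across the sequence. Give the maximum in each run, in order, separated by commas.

9, 19, 19, 19, 19, 19

[2, 3, 4, 3, 9] → max 9
[3, 4, 3, 9, 19] → max 19
[4, 3, 9, 19, 4] → max 19
[3, 9, 19, 4, 15] → max 19
[9, 19, 4, 15, 9] → max 19
[19, 4, 15, 9, 7] → max 19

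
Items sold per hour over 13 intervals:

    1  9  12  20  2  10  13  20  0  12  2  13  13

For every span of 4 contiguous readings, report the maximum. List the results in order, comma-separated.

1 9 12 20 → max 20
9 12 20 2 → max 20
12 20 2 10 → max 20
20 2 10 13 → max 20
2 10 13 20 → max 20
10 13 20 0 → max 20
13 20 0 12 → max 20
20 0 12 2 → max 20
0 12 2 13 → max 13
12 2 13 13 → max 13

20, 20, 20, 20, 20, 20, 20, 20, 13, 13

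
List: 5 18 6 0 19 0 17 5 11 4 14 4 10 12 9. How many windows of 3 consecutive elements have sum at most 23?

4

5 18 6 → sum 29
18 6 0 → sum 24
6 0 19 → sum 25
0 19 0 → sum 19  ≤ 23 ✓
19 0 17 → sum 36
0 17 5 → sum 22  ≤ 23 ✓
17 5 11 → sum 33
5 11 4 → sum 20  ≤ 23 ✓
11 4 14 → sum 29
4 14 4 → sum 22  ≤ 23 ✓
14 4 10 → sum 28
4 10 12 → sum 26
10 12 9 → sum 31
4 windows satisfy the condition.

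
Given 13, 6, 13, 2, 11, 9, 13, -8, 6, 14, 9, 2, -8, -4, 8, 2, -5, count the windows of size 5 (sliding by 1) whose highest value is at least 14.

5

[13, 6, 13, 2, 11] → max 13
[6, 13, 2, 11, 9] → max 13
[13, 2, 11, 9, 13] → max 13
[2, 11, 9, 13, -8] → max 13
[11, 9, 13, -8, 6] → max 13
[9, 13, -8, 6, 14] → max 14  ≥ 14 ✓
[13, -8, 6, 14, 9] → max 14  ≥ 14 ✓
[-8, 6, 14, 9, 2] → max 14  ≥ 14 ✓
[6, 14, 9, 2, -8] → max 14  ≥ 14 ✓
[14, 9, 2, -8, -4] → max 14  ≥ 14 ✓
[9, 2, -8, -4, 8] → max 9
[2, -8, -4, 8, 2] → max 8
[-8, -4, 8, 2, -5] → max 8
5 windows satisfy the condition.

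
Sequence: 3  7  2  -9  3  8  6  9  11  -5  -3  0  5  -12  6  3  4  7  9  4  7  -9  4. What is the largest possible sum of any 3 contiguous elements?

26

Each size-3 window and its sum:
3 7 2 → sum 12
7 2 -9 → sum 0
2 -9 3 → sum -4
-9 3 8 → sum 2
3 8 6 → sum 17
8 6 9 → sum 23
6 9 11 → sum 26
9 11 -5 → sum 15
11 -5 -3 → sum 3
-5 -3 0 → sum -8
-3 0 5 → sum 2
0 5 -12 → sum -7
5 -12 6 → sum -1
-12 6 3 → sum -3
6 3 4 → sum 13
3 4 7 → sum 14
4 7 9 → sum 20
7 9 4 → sum 20
9 4 7 → sum 20
4 7 -9 → sum 2
7 -9 4 → sum 2
Largest of these is 26.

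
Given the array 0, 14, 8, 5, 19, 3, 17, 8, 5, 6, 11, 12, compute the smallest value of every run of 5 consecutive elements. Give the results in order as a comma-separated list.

(0, 14, 8, 5, 19) → min 0
(14, 8, 5, 19, 3) → min 3
(8, 5, 19, 3, 17) → min 3
(5, 19, 3, 17, 8) → min 3
(19, 3, 17, 8, 5) → min 3
(3, 17, 8, 5, 6) → min 3
(17, 8, 5, 6, 11) → min 5
(8, 5, 6, 11, 12) → min 5

0, 3, 3, 3, 3, 3, 5, 5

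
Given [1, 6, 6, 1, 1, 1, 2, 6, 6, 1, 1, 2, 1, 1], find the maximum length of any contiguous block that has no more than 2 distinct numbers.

6

add 1: window [1] (1 distinct), len 1
add 6: window [1, 6] (2 distinct), len 2
add 6: window [1, 6, 6] (2 distinct), len 3
add 1: window [1, 6, 6, 1] (2 distinct), len 4
add 1: window [1, 6, 6, 1, 1] (2 distinct), len 5
add 1: window [1, 6, 6, 1, 1, 1] (2 distinct), len 6
add 2: window [1, 1, 1, 2] (2 distinct), len 4
add 6: window [2, 6] (2 distinct), len 2
add 6: window [2, 6, 6] (2 distinct), len 3
add 1: window [6, 6, 1] (2 distinct), len 3
add 1: window [6, 6, 1, 1] (2 distinct), len 4
add 2: window [1, 1, 2] (2 distinct), len 3
add 1: window [1, 1, 2, 1] (2 distinct), len 4
add 1: window [1, 1, 2, 1, 1] (2 distinct), len 5
Longest length with ≤2 distinct: 6.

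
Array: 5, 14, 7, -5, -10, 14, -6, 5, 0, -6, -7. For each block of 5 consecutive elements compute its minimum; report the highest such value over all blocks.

Window mins for each of the 7 positions:
5 14 7 -5 -10 → min -10
14 7 -5 -10 14 → min -10
7 -5 -10 14 -6 → min -10
-5 -10 14 -6 5 → min -10
-10 14 -6 5 0 → min -10
14 -6 5 0 -6 → min -6
-6 5 0 -6 -7 → min -7
Highest of these is -6.

-6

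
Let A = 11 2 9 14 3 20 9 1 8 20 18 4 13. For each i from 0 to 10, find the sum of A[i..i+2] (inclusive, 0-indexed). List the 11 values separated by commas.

(11, 2, 9) → sum 22
(2, 9, 14) → sum 25
(9, 14, 3) → sum 26
(14, 3, 20) → sum 37
(3, 20, 9) → sum 32
(20, 9, 1) → sum 30
(9, 1, 8) → sum 18
(1, 8, 20) → sum 29
(8, 20, 18) → sum 46
(20, 18, 4) → sum 42
(18, 4, 13) → sum 35

22, 25, 26, 37, 32, 30, 18, 29, 46, 42, 35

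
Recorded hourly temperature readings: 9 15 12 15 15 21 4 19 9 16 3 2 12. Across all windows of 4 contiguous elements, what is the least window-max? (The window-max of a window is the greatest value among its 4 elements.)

15

Window maxs for each of the 10 positions:
(9, 15, 12, 15) → max 15
(15, 12, 15, 15) → max 15
(12, 15, 15, 21) → max 21
(15, 15, 21, 4) → max 21
(15, 21, 4, 19) → max 21
(21, 4, 19, 9) → max 21
(4, 19, 9, 16) → max 19
(19, 9, 16, 3) → max 19
(9, 16, 3, 2) → max 16
(16, 3, 2, 12) → max 16
Least of these is 15.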